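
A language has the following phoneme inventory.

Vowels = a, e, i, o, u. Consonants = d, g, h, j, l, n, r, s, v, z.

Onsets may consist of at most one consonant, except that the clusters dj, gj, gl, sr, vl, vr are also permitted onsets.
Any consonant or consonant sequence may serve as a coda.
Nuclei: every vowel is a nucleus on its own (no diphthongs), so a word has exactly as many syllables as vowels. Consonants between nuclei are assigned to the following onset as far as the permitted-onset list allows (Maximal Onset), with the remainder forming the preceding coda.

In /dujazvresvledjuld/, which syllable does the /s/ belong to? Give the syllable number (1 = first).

3

Vowels present: u, a, e, e, u; each is a nucleus, giving 5 syllables.
Between /u/ (V1) and /a/ (V2): /j/ is a single consonant, so it becomes the next onset.
Between /a/ (V2) and /e/ (V3): cluster /zvr/ — the longest permitted-onset suffix is /vr/; onset = /vr/, preceding coda = /z/.
Between /e/ (V3) and /e/ (V4): /svl/ — longest licit onset from the right is /vl/, leaving /s/ as coda.
Between /e/ (V4) and /u/ (V5): cluster /dj/ — /dj/ is itself a permitted onset, so the whole cluster goes right; preceding coda = ∅.
So the parse is du.jaz.vres.vle.djuld.
The /s/ is in the coda of syllable 3 (/vres/).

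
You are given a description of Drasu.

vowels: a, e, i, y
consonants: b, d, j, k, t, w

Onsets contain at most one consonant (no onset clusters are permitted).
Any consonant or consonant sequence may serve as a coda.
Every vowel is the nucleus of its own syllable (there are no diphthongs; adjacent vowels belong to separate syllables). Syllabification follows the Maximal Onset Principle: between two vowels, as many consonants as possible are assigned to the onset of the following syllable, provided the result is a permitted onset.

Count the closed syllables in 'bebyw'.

Vowels present: e, y; each is a nucleus, giving 2 syllables.
V1 /e/ – V2 /y/: /b/ is a single consonant, so it becomes the next onset.
Result: be.byw.
Classifying each syllable: /be/ (open), /byw/ (closed).
Closed syllables: 1.

1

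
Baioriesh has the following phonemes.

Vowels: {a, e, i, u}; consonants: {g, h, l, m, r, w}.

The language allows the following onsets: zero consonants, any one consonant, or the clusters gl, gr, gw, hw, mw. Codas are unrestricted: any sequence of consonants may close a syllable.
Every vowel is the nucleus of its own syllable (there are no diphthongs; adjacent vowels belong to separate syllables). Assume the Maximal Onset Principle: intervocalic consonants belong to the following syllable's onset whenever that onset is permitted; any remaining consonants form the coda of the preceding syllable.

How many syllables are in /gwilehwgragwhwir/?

The vowels are i, e, a, i — 4 nuclei, so 4 syllables.

4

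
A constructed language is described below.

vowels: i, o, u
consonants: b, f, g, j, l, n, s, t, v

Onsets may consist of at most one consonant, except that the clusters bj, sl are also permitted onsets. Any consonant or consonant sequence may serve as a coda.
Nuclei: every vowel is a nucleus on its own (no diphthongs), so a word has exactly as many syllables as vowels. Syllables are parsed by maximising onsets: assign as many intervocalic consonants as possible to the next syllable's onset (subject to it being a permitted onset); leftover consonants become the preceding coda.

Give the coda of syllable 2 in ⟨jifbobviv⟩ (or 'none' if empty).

b

The vowels are i, o, i — 3 nuclei, so 3 syllables.
/i…o/ gap (V1→V2): cluster /fb/ — the longest permitted-onset suffix is /b/; onset = /b/, preceding coda = /f/.
/o…i/ gap (V2→V3): cluster /bv/ — the longest permitted-onset suffix is /v/; onset = /v/, preceding coda = /b/.
Result: jif.bob.viv.
Syllable 2 is /bob/: onset /b/, nucleus /o/, coda /b/.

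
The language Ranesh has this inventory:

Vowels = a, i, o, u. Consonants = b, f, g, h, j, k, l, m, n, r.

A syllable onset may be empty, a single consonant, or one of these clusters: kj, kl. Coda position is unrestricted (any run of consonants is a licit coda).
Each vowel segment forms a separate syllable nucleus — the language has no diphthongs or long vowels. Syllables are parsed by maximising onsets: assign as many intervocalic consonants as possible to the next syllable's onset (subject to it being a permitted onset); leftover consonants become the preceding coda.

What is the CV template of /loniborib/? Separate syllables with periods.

CV.CV.CV.CVC

Vowels present: o, i, o, i; each is a nucleus, giving 4 syllables.
V1 /o/ – V2 /i/: /n/ is a single consonant, so it becomes the next onset.
V2 /i/ – V3 /o/: /b/ is a single consonant, so it becomes the next onset.
V3 /o/ – V4 /i/: just /r/ — single C goes to the following onset.
Result: lo.ni.bo.rib.
Mapping each syllable to C/V: /lo/ → CV, /ni/ → CV, /bo/ → CV, /rib/ → CVC.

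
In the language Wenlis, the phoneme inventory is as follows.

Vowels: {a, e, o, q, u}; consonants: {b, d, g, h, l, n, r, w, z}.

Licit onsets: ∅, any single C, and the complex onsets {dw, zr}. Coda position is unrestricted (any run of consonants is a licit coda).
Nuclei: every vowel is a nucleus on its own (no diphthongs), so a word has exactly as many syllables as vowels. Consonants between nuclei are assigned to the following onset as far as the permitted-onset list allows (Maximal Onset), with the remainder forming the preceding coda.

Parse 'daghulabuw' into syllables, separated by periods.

dag.hu.la.buw

Vowels present: a, u, a, u; each is a nucleus, giving 4 syllables.
σ1/σ2 boundary: /gh/ splits as /g/ + /h/ (/h/ is the longest suffix that is a licit onset).
σ2/σ3 boundary: /l/ is a single consonant, so it becomes the next onset.
σ3/σ4 boundary: /b/ is a single consonant, so it becomes the next onset.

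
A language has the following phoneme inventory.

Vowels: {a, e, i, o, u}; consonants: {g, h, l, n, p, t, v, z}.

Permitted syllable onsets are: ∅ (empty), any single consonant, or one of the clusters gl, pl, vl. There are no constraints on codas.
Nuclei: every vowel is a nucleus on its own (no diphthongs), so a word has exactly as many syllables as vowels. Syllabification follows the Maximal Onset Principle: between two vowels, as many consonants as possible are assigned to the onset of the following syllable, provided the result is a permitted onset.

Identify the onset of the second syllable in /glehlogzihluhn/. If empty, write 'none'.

The vowels are e, o, i, u — 4 nuclei, so 4 syllables.
σ1/σ2 boundary: /hl/ splits as /h/ + /l/ (/l/ is the longest suffix that is a licit onset).
σ2/σ3 boundary: /gz/; trying suffixes from longest down, /z/ is the first permitted one, so coda /g/ | onset /z/.
σ3/σ4 boundary: /hl/ — longest licit onset from the right is /l/, leaving /h/ as coda.
Putting it together: gleh.log.zih.luhn.
Syllable 2 is /log/: onset /l/, nucleus /o/, coda /g/.

l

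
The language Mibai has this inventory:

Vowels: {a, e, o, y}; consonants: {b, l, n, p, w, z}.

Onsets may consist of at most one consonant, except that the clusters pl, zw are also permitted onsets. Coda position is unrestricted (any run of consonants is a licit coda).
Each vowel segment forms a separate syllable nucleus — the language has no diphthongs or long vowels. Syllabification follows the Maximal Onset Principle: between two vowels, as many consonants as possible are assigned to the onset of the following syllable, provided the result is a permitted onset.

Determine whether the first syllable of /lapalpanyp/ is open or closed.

open

Nuclei (vowels): a, a, a, y → 4 syllables.
σ1/σ2 boundary: just /p/ — single C goes to the following onset.
σ2/σ3 boundary: /lp/ — longest licit onset from the right is /p/, leaving /l/ as coda.
σ3/σ4 boundary: /n/ → onset of the next syllable (single consonants are always licit onsets).
Syllabification: la.pal.pa.nyp.
Syllable 1 is /la/; it ends in its nucleus with no coda, so it is open.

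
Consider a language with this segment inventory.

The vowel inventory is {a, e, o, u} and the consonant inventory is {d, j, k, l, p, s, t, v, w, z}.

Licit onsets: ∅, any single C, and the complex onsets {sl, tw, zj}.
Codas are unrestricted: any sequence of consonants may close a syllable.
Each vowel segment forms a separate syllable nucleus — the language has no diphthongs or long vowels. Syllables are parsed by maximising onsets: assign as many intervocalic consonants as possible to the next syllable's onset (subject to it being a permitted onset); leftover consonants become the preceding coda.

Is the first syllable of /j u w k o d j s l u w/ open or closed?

Vowels present: u, o, u; each is a nucleus, giving 3 syllables.
V1 /u/ – V2 /o/: /wk/ — longest licit onset from the right is /k/, leaving /w/ as coda.
V2 /o/ – V3 /u/: cluster /djsl/ — the longest permitted-onset suffix is /sl/; onset = /sl/, preceding coda = /dj/.
So the parse is juw.kodj.sluw.
Syllable 1 is /juw/ with coda /w/, so it is closed.

closed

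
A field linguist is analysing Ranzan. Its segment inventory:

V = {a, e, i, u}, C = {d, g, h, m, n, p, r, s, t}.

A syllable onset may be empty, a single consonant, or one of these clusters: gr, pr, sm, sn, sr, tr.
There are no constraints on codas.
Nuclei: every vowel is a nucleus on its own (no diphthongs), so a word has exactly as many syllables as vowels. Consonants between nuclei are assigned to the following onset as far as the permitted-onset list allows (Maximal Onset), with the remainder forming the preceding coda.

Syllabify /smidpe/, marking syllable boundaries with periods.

smid.pe

Nuclei (vowels): i, e → 2 syllables.
σ1/σ2 boundary: cluster /dp/ — the longest permitted-onset suffix is /p/; onset = /p/, preceding coda = /d/.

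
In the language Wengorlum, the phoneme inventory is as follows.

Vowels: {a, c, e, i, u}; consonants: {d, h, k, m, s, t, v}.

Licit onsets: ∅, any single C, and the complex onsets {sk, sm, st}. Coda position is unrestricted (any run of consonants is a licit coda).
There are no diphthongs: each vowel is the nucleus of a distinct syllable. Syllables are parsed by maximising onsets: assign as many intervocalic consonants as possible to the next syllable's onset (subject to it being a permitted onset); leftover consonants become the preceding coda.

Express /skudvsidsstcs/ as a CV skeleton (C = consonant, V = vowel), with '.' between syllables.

Vowels present: u, i, c; each is a nucleus, giving 3 syllables.
/u…i/ gap (V1→V2): /dvs/; trying suffixes from longest down, /s/ is the first permitted one, so coda /dv/ | onset /s/.
/i…c/ gap (V2→V3): /dsst/ splits as /ds/ + /st/ (/st/ is the longest suffix that is a licit onset).
Putting it together: skudv.sids.stcs.
Mapping each syllable to C/V: /skudv/ → CCVCC, /sids/ → CVCC, /stcs/ → CCVC.

CCVCC.CVCC.CCVC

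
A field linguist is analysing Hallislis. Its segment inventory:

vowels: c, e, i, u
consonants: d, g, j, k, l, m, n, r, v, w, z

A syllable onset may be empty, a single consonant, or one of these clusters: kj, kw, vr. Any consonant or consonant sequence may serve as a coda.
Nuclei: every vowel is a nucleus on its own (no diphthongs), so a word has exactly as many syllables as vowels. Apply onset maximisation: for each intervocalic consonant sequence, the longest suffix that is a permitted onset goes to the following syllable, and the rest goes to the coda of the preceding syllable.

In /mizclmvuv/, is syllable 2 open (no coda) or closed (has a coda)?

closed

Vowels present: i, c, u; each is a nucleus, giving 3 syllables.
σ1/σ2 boundary: /z/ → onset of the next syllable (single consonants are always licit onsets).
σ2/σ3 boundary: cluster /lmv/ — the longest permitted-onset suffix is /v/; onset = /v/, preceding coda = /lm/.
Syllabification: mi.zclm.vuv.
Syllable 2 is /zclm/ with coda /lm/, so it is closed.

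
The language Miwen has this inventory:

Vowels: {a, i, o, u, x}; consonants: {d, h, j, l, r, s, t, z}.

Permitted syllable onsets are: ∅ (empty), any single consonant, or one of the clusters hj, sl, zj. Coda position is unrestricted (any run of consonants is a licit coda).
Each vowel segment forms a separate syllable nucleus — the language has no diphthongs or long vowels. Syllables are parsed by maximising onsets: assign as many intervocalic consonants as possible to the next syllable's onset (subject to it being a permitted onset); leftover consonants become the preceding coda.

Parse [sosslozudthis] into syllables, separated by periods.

Nuclei (vowels): o, o, u, i → 4 syllables.
V1 /o/ – V2 /o/: /ssl/ splits as /s/ + /sl/ (/sl/ is the longest suffix that is a licit onset).
V2 /o/ – V3 /u/: /z/ is a single consonant, so it becomes the next onset.
V3 /u/ – V4 /i/: /dth/ splits as /dt/ + /h/ (/h/ is the longest suffix that is a licit onset).

sos.slo.zudt.his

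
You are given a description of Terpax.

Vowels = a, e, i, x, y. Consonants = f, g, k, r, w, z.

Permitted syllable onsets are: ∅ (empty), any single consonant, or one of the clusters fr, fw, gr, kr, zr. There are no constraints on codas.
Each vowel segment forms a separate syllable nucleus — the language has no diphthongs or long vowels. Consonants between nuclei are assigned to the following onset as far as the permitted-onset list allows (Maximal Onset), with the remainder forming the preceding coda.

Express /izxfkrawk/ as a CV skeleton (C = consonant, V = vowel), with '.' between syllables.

V.CVC.CCVCC

Nuclei (vowels): i, x, a → 3 syllables.
V1 /i/ – V2 /x/: /z/ → onset of the next syllable (single consonants are always licit onsets).
V2 /x/ – V3 /a/: /fkr/ splits as /f/ + /kr/ (/kr/ is the longest suffix that is a licit onset).
So the parse is i.zxf.krawk.
Mapping each syllable to C/V: /i/ → V, /zxf/ → CVC, /krawk/ → CCVCC.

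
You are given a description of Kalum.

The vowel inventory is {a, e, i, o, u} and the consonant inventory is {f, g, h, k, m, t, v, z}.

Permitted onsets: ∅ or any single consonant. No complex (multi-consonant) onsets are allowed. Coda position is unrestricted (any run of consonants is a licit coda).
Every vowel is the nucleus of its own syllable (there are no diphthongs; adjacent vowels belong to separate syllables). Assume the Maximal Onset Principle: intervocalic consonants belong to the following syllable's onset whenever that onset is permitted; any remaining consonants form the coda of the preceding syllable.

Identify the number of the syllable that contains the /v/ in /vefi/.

The vowels are e, i — 2 nuclei, so 2 syllables.
σ1/σ2 boundary: /f/ → onset of the next syllable (single consonants are always licit onsets).
Syllabification: ve.fi.
The /v/ is in the onset of syllable 1 (/ve/).

1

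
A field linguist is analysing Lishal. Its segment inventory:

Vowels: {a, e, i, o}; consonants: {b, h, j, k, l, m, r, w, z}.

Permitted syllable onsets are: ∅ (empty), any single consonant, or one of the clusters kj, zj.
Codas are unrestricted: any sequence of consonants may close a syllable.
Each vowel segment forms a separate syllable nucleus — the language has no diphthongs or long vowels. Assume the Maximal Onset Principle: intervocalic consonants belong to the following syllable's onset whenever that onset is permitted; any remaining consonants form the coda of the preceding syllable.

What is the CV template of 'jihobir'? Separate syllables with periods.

Vowels present: i, o, i; each is a nucleus, giving 3 syllables.
σ1/σ2 boundary: /h/ is a single consonant, so it becomes the next onset.
σ2/σ3 boundary: /b/ → onset of the next syllable (single consonants are always licit onsets).
So the parse is ji.ho.bir.
Mapping each syllable to C/V: /ji/ → CV, /ho/ → CV, /bir/ → CVC.

CV.CV.CVC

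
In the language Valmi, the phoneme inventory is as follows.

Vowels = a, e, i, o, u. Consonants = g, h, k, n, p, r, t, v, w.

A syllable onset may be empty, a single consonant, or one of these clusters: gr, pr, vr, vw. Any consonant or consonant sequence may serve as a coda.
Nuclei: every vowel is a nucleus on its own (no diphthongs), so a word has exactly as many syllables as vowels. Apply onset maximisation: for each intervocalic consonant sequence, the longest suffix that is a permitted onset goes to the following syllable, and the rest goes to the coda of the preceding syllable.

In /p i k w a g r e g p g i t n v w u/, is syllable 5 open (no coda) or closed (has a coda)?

The vowels are i, a, e, i, u — 5 nuclei, so 5 syllables.
/i…a/ gap (V1→V2): /kw/ splits as /k/ + /w/ (/w/ is the longest suffix that is a licit onset).
/a…e/ gap (V2→V3): /gr/ — entire cluster is a permitted onset → onset /gr/, coda ∅.
/e…i/ gap (V3→V4): /gpg/ splits as /gp/ + /g/ (/g/ is the longest suffix that is a licit onset).
/i…u/ gap (V4→V5): /tnvw/ splits as /tn/ + /vw/ (/vw/ is the longest suffix that is a licit onset).
Syllabification: pik.wa.gregp.gitn.vwu.
Syllable 5 is /vwu/; it ends in its nucleus with no coda, so it is open.

open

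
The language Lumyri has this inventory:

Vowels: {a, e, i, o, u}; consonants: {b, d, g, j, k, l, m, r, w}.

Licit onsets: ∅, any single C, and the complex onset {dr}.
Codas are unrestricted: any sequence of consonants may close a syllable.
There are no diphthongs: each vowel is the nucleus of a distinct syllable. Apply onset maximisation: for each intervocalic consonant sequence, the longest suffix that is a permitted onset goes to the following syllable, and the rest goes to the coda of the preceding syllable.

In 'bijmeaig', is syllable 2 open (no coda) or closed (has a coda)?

open

Vowels present: i, e, a, i; each is a nucleus, giving 4 syllables.
σ1/σ2 boundary: cluster /jm/ — the longest permitted-onset suffix is /m/; onset = /m/, preceding coda = /j/.
σ2/σ3 boundary: no consonants, so the boundary falls immediately after /e/.
σ3/σ4 boundary: nothing intervenes; syllable break is V.V.
Syllabification: bij.me.a.ig.
Syllable 2 is /me/; it ends in its nucleus with no coda, so it is open.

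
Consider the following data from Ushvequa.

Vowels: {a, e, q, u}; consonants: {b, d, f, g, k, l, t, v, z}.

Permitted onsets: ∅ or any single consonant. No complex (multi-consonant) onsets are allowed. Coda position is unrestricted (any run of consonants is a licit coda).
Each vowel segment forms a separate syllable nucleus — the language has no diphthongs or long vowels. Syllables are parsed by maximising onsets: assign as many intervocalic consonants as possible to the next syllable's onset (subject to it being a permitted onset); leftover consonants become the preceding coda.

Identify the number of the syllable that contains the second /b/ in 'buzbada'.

2

Nuclei (vowels): u, a, a → 3 syllables.
σ1/σ2 boundary: /zb/; trying suffixes from longest down, /b/ is the first permitted one, so coda /z/ | onset /b/.
σ2/σ3 boundary: /d/ is a single consonant, so it becomes the next onset.
Syllabification: buz.ba.da.
The second /b/ is in the onset of syllable 2 (/ba/).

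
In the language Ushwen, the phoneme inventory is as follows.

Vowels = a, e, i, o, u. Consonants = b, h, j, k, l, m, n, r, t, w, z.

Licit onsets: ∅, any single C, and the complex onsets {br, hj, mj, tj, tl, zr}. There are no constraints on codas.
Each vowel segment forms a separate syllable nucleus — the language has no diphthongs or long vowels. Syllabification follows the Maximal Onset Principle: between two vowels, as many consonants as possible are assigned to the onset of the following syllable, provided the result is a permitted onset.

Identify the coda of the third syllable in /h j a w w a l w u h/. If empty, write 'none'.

h

The vowels are a, a, u — 3 nuclei, so 3 syllables.
σ1/σ2 boundary: /ww/; trying suffixes from longest down, /w/ is the first permitted one, so coda /w/ | onset /w/.
σ2/σ3 boundary: /lw/; trying suffixes from longest down, /w/ is the first permitted one, so coda /l/ | onset /w/.
Result: hjaw.wal.wuh.
Syllable 3 is /wuh/: onset /w/, nucleus /u/, coda /h/.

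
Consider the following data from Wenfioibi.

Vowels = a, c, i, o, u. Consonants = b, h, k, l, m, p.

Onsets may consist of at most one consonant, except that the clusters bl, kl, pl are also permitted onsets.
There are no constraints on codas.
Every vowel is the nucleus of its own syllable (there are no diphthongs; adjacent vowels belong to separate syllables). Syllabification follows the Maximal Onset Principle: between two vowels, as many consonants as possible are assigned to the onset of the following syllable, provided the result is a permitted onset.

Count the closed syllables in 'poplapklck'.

The vowels are o, a, c — 3 nuclei, so 3 syllables.
Between /o/ (V1) and /a/ (V2): /pl/ — entire cluster is a permitted onset → onset /pl/, coda ∅.
Between /a/ (V2) and /c/ (V3): /pkl/ — longest licit onset from the right is /kl/, leaving /p/ as coda.
Result: po.plap.klck.
Classifying each syllable: /po/ (open), /plap/ (closed), /klck/ (closed).
Closed syllables: 2.

2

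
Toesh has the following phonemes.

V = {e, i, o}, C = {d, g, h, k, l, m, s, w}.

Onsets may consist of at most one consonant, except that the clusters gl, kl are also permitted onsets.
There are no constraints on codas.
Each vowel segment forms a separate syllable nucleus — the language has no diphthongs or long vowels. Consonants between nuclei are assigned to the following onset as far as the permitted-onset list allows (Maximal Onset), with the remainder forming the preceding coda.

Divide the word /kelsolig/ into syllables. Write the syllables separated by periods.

Nuclei (vowels): e, o, i → 3 syllables.
σ1/σ2 boundary: /ls/ splits as /l/ + /s/ (/s/ is the longest suffix that is a licit onset).
σ2/σ3 boundary: just /l/ — single C goes to the following onset.

kel.so.lig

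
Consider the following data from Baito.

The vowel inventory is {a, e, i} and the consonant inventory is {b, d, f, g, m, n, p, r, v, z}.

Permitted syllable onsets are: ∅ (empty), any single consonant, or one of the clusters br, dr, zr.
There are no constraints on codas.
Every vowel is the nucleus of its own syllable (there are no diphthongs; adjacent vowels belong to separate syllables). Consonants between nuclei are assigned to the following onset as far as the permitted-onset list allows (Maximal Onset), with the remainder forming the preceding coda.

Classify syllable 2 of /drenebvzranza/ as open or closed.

closed

The vowels are e, e, a, a — 4 nuclei, so 4 syllables.
Between /e/ (V1) and /e/ (V2): /n/ is a single consonant, so it becomes the next onset.
Between /e/ (V2) and /a/ (V3): /bvzr/ splits as /bv/ + /zr/ (/zr/ is the longest suffix that is a licit onset).
Between /a/ (V3) and /a/ (V4): /nz/ splits as /n/ + /z/ (/z/ is the longest suffix that is a licit onset).
Result: dre.nebv.zran.za.
Syllable 2 is /nebv/ with coda /bv/, so it is closed.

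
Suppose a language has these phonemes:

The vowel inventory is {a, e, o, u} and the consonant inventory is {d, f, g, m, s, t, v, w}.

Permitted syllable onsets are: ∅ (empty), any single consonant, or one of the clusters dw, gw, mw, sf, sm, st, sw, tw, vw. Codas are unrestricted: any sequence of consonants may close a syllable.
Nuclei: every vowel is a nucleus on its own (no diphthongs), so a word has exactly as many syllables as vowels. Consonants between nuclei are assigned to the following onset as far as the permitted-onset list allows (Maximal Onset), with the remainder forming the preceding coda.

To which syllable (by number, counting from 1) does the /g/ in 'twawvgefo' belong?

Nuclei (vowels): a, e, o → 3 syllables.
Between /a/ (V1) and /e/ (V2): /wvg/ splits as /wv/ + /g/ (/g/ is the longest suffix that is a licit onset).
Between /e/ (V2) and /o/ (V3): /f/ is a single consonant, so it becomes the next onset.
Syllabification: twawv.ge.fo.
The /g/ is in the onset of syllable 2 (/ge/).

2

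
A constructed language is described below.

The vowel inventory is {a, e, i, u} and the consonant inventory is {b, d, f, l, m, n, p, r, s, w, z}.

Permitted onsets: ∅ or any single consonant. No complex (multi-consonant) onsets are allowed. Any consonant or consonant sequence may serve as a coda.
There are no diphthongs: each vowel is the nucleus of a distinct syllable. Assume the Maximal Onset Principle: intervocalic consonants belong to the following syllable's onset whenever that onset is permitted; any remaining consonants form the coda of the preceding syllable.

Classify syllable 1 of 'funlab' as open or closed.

closed

Nuclei (vowels): u, a → 2 syllables.
/u…a/ gap (V1→V2): /nl/; trying suffixes from longest down, /l/ is the first permitted one, so coda /n/ | onset /l/.
So the parse is fun.lab.
Syllable 1 is /fun/ with coda /n/, so it is closed.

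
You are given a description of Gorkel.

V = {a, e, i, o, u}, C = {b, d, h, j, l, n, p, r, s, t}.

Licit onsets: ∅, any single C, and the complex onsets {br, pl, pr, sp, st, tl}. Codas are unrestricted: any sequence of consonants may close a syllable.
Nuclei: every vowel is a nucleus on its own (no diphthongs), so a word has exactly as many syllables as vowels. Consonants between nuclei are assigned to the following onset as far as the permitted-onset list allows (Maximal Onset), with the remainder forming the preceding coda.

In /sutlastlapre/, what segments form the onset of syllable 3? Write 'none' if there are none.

Nuclei (vowels): u, a, a, e → 4 syllables.
σ1/σ2 boundary: /tl/ is a licit onset in full, so it all attaches to the next syllable.
σ2/σ3 boundary: /stl/ splits as /s/ + /tl/ (/tl/ is the longest suffix that is a licit onset).
σ3/σ4 boundary: /pr/ — entire cluster is a permitted onset → onset /pr/, coda ∅.
Result: su.tlas.tla.pre.
Syllable 3 is /tla/: onset /tl/, nucleus /a/, coda ∅.

tl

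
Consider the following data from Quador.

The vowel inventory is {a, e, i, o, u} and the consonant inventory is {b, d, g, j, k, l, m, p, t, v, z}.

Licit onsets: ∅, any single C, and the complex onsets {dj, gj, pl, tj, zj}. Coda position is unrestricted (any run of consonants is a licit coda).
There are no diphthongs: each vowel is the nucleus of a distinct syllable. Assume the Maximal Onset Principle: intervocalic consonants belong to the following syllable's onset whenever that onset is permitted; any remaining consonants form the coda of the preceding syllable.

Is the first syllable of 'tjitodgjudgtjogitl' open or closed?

open

Vowels present: i, o, u, o, i; each is a nucleus, giving 5 syllables.
Between /i/ (V1) and /o/ (V2): /t/ → onset of the next syllable (single consonants are always licit onsets).
Between /o/ (V2) and /u/ (V3): /dgj/ splits as /d/ + /gj/ (/gj/ is the longest suffix that is a licit onset).
Between /u/ (V3) and /o/ (V4): /dgtj/; trying suffixes from longest down, /tj/ is the first permitted one, so coda /dg/ | onset /tj/.
Between /o/ (V4) and /i/ (V5): /g/ → onset of the next syllable (single consonants are always licit onsets).
Result: tji.tod.gjudg.tjo.gitl.
Syllable 1 is /tji/; it ends in its nucleus with no coda, so it is open.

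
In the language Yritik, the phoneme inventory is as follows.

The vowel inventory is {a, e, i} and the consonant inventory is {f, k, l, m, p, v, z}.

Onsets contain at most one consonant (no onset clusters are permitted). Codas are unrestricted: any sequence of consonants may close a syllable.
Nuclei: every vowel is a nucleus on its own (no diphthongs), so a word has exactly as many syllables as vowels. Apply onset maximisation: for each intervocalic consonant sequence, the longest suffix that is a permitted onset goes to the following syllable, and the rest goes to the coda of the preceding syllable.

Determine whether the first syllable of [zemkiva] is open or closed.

Nuclei (vowels): e, i, a → 3 syllables.
/e…i/ gap (V1→V2): /mk/; trying suffixes from longest down, /k/ is the first permitted one, so coda /m/ | onset /k/.
/i…a/ gap (V2→V3): just /v/ — single C goes to the following onset.
Putting it together: zem.ki.va.
Syllable 1 is /zem/ with coda /m/, so it is closed.

closed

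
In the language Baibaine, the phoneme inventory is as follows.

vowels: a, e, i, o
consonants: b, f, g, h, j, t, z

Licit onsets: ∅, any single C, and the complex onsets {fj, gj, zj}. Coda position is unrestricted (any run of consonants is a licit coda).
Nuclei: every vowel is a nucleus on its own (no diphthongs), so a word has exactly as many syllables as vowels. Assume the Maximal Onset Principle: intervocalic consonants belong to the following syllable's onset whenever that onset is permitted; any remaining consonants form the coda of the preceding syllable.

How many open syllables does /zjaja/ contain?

Nuclei (vowels): a, a → 2 syllables.
Between /a/ (V1) and /a/ (V2): just /j/ — single C goes to the following onset.
So the parse is zja.ja.
Classifying each syllable: /zja/ (open), /ja/ (open).
Open syllables: 2.

2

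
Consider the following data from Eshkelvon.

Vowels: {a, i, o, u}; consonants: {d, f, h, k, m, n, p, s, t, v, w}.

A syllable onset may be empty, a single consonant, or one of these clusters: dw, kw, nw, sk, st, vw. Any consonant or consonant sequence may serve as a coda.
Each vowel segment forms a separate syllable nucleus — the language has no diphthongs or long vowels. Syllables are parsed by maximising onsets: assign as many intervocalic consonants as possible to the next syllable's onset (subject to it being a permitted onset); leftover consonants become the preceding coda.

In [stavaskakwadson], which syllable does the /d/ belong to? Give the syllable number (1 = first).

4

The vowels are a, a, a, a, o — 5 nuclei, so 5 syllables.
V1 /a/ – V2 /a/: just /v/ — single C goes to the following onset.
V2 /a/ – V3 /a/: cluster /sk/ — /sk/ is itself a permitted onset, so the whole cluster goes right; preceding coda = ∅.
V3 /a/ – V4 /a/: /kw/ — entire cluster is a permitted onset → onset /kw/, coda ∅.
V4 /a/ – V5 /o/: cluster /ds/ — the longest permitted-onset suffix is /s/; onset = /s/, preceding coda = /d/.
So the parse is sta.va.ska.kwad.son.
The /d/ is in the coda of syllable 4 (/kwad/).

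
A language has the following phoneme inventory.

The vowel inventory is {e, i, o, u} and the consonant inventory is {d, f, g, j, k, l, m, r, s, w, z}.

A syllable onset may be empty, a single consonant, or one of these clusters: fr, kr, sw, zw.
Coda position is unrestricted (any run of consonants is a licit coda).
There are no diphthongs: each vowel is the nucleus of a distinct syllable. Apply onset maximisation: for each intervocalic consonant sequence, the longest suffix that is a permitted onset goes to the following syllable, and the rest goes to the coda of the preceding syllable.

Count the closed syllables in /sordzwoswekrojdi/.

2

Nuclei (vowels): o, o, e, o, i → 5 syllables.
σ1/σ2 boundary: /rdzw/; trying suffixes from longest down, /zw/ is the first permitted one, so coda /rd/ | onset /zw/.
σ2/σ3 boundary: /sw/ is a licit onset in full, so it all attaches to the next syllable.
σ3/σ4 boundary: cluster /kr/ — /kr/ is itself a permitted onset, so the whole cluster goes right; preceding coda = ∅.
σ4/σ5 boundary: /jd/; trying suffixes from longest down, /d/ is the first permitted one, so coda /j/ | onset /d/.
Syllabification: sord.zwo.swe.kroj.di.
Classifying each syllable: /sord/ (closed), /zwo/ (open), /swe/ (open), /kroj/ (closed), /di/ (open).
Closed syllables: 2.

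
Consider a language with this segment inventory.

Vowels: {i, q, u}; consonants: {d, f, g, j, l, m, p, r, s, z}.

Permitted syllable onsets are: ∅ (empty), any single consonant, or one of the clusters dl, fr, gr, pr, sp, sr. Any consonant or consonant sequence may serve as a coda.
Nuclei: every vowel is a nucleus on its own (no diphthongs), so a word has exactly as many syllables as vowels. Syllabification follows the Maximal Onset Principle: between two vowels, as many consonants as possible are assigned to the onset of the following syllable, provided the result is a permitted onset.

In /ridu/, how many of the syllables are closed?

Nuclei (vowels): i, u → 2 syllables.
V1 /i/ – V2 /u/: /d/ → onset of the next syllable (single consonants are always licit onsets).
Result: ri.du.
Classifying each syllable: /ri/ (open), /du/ (open).
Closed syllables: 0.

0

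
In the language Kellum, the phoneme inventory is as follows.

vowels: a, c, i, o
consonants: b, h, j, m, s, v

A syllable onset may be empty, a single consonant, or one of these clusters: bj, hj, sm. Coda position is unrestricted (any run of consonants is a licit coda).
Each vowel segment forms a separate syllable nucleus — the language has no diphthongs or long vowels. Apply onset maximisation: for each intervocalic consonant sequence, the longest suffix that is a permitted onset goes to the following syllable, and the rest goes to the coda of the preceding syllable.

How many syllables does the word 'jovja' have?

2

Nuclei (vowels): o, a → 2 syllables.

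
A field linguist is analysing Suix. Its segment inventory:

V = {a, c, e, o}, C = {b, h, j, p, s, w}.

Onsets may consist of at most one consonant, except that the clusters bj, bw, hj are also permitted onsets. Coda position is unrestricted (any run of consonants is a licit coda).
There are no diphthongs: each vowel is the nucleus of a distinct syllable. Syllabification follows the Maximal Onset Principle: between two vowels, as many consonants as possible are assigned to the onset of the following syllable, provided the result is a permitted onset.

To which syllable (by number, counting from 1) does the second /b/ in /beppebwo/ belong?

The vowels are e, e, o — 3 nuclei, so 3 syllables.
V1 /e/ – V2 /e/: cluster /pp/ — the longest permitted-onset suffix is /p/; onset = /p/, preceding coda = /p/.
V2 /e/ – V3 /o/: cluster /bw/ — /bw/ is itself a permitted onset, so the whole cluster goes right; preceding coda = ∅.
Putting it together: bep.pe.bwo.
The second /b/ is in the onset of syllable 3 (/bwo/).

3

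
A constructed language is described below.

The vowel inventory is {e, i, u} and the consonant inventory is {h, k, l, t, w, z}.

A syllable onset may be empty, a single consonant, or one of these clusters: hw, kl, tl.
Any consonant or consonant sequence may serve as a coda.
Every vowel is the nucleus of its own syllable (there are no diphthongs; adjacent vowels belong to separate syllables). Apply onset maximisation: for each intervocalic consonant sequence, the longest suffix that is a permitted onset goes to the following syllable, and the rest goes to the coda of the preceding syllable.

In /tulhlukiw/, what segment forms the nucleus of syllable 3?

Vowels present: u, u, i; each is a nucleus, giving 3 syllables.
The third nucleus (vowel 3 from the left) is /i/.

i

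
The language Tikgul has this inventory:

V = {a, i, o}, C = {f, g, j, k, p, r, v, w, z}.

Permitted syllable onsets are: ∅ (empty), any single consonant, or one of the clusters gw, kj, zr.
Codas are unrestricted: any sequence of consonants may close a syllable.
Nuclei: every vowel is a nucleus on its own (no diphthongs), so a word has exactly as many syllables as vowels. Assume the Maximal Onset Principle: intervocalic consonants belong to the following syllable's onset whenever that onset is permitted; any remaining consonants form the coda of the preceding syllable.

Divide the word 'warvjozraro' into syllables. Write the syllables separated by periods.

warv.jo.zra.ro

Vowels present: a, o, a, o; each is a nucleus, giving 4 syllables.
V1 /a/ – V2 /o/: /rvj/; trying suffixes from longest down, /j/ is the first permitted one, so coda /rv/ | onset /j/.
V2 /o/ – V3 /a/: /zr/ — entire cluster is a permitted onset → onset /zr/, coda ∅.
V3 /a/ – V4 /o/: /r/ → onset of the next syllable (single consonants are always licit onsets).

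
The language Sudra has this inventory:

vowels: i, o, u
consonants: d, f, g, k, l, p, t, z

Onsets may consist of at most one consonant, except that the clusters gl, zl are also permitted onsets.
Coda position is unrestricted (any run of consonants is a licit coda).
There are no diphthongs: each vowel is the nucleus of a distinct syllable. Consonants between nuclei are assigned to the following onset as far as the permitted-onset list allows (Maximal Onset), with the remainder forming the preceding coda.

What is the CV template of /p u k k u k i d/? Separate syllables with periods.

The vowels are u, u, i — 3 nuclei, so 3 syllables.
/u…u/ gap (V1→V2): /kk/; trying suffixes from longest down, /k/ is the first permitted one, so coda /k/ | onset /k/.
/u…i/ gap (V2→V3): just /k/ — single C goes to the following onset.
Syllabification: puk.ku.kid.
Mapping each syllable to C/V: /puk/ → CVC, /ku/ → CV, /kid/ → CVC.

CVC.CV.CVC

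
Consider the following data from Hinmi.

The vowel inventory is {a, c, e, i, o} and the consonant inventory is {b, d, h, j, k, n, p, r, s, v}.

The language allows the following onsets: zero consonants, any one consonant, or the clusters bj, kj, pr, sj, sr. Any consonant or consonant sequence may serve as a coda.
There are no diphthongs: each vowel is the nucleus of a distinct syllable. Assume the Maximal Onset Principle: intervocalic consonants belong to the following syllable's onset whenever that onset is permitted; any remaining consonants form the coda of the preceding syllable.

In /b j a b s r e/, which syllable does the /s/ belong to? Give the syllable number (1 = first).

Nuclei (vowels): a, e → 2 syllables.
σ1/σ2 boundary: /bsr/; trying suffixes from longest down, /sr/ is the first permitted one, so coda /b/ | onset /sr/.
Syllabification: bjab.sre.
The /s/ is in the onset of syllable 2 (/sre/).

2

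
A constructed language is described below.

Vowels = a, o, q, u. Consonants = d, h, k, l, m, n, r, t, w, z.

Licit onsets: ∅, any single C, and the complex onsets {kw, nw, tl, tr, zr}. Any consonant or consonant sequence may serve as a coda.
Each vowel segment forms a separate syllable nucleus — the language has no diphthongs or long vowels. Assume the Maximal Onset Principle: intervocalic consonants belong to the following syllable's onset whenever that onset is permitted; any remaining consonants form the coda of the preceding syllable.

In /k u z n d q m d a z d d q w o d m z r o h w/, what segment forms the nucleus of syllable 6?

The vowels are u, q, a, q, o, o — 6 nuclei, so 6 syllables.
The sixth nucleus (vowel 6 from the left) is /o/.

o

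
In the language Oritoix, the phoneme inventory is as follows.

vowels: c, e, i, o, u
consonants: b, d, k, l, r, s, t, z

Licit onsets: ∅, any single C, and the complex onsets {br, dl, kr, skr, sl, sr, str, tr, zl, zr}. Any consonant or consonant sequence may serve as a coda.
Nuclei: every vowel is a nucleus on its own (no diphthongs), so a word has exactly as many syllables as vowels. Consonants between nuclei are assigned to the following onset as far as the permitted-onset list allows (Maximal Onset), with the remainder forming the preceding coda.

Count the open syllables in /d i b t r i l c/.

2

Vowels present: i, i, c; each is a nucleus, giving 3 syllables.
/i…i/ gap (V1→V2): /btr/; trying suffixes from longest down, /tr/ is the first permitted one, so coda /b/ | onset /tr/.
/i…c/ gap (V2→V3): /l/ → onset of the next syllable (single consonants are always licit onsets).
So the parse is dib.tri.lc.
Classifying each syllable: /dib/ (closed), /tri/ (open), /lc/ (open).
Open syllables: 2.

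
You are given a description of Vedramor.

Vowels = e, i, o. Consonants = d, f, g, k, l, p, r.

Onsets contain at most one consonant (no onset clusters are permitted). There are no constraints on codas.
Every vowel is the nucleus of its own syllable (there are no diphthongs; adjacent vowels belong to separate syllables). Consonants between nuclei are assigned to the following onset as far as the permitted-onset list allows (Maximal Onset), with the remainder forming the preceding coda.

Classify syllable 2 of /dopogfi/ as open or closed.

closed

Vowels present: o, o, i; each is a nucleus, giving 3 syllables.
/o…o/ gap (V1→V2): /p/ → onset of the next syllable (single consonants are always licit onsets).
/o…i/ gap (V2→V3): /gf/ — longest licit onset from the right is /f/, leaving /g/ as coda.
Syllabification: do.pog.fi.
Syllable 2 is /pog/ with coda /g/, so it is closed.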